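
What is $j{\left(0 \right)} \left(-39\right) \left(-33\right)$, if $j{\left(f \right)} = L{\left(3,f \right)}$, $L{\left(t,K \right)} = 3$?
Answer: $3861$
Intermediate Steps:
$j{\left(f \right)} = 3$
$j{\left(0 \right)} \left(-39\right) \left(-33\right) = 3 \left(-39\right) \left(-33\right) = \left(-117\right) \left(-33\right) = 3861$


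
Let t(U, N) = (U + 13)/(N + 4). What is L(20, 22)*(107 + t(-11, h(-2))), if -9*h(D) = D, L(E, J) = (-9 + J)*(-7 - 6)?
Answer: -345098/19 ≈ -18163.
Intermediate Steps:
L(E, J) = 117 - 13*J (L(E, J) = (-9 + J)*(-13) = 117 - 13*J)
h(D) = -D/9
t(U, N) = (13 + U)/(4 + N)
L(20, 22)*(107 + t(-11, h(-2))) = (117 - 13*22)*(107 + (13 - 11)/(4 - 1/9*(-2))) = (117 - 286)*(107 + 2/(4 + 2/9)) = -169*(107 + 2/(38/9)) = -169*(107 + (9/38)*2) = -169*(107 + 9/19) = -169*2042/19 = -345098/19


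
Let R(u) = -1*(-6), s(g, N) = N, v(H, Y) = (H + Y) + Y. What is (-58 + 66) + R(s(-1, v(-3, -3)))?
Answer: 14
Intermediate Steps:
v(H, Y) = H + 2*Y
R(u) = 6
(-58 + 66) + R(s(-1, v(-3, -3))) = (-58 + 66) + 6 = 8 + 6 = 14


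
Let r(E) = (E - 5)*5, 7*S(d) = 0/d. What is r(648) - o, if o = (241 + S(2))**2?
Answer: -54866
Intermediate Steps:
S(d) = 0 (S(d) = (0/d)/7 = (1/7)*0 = 0)
o = 58081 (o = (241 + 0)**2 = 241**2 = 58081)
r(E) = -25 + 5*E (r(E) = (-5 + E)*5 = -25 + 5*E)
r(648) - o = (-25 + 5*648) - 1*58081 = (-25 + 3240) - 58081 = 3215 - 58081 = -54866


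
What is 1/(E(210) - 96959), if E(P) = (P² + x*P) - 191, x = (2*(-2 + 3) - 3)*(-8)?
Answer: -1/51370 ≈ -1.9467e-5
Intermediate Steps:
x = 8 (x = (2*1 - 3)*(-8) = (2 - 3)*(-8) = -1*(-8) = 8)
E(P) = -191 + P² + 8*P (E(P) = (P² + 8*P) - 191 = -191 + P² + 8*P)
1/(E(210) - 96959) = 1/((-191 + 210² + 8*210) - 96959) = 1/((-191 + 44100 + 1680) - 96959) = 1/(45589 - 96959) = 1/(-51370) = -1/51370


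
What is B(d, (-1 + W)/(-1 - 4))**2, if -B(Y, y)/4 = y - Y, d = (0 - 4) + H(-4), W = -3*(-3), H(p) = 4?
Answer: 1024/25 ≈ 40.960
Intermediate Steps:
W = 9
d = 0 (d = (0 - 4) + 4 = -4 + 4 = 0)
B(Y, y) = -4*y + 4*Y (B(Y, y) = -4*(y - Y) = -4*y + 4*Y)
B(d, (-1 + W)/(-1 - 4))**2 = (-4*(-1 + 9)/(-1 - 4) + 4*0)**2 = (-32/(-5) + 0)**2 = (-32*(-1)/5 + 0)**2 = (-4*(-8/5) + 0)**2 = (32/5 + 0)**2 = (32/5)**2 = 1024/25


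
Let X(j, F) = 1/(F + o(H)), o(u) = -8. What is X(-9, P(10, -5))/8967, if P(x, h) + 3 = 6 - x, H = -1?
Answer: -1/134505 ≈ -7.4347e-6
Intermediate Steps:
P(x, h) = 3 - x (P(x, h) = -3 + (6 - x) = 3 - x)
X(j, F) = 1/(-8 + F) (X(j, F) = 1/(F - 8) = 1/(-8 + F))
X(-9, P(10, -5))/8967 = 1/((-8 + (3 - 1*10))*8967) = (1/8967)/(-8 + (3 - 10)) = (1/8967)/(-8 - 7) = (1/8967)/(-15) = -1/15*1/8967 = -1/134505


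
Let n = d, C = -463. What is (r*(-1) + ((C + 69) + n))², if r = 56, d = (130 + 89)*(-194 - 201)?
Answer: 7561172025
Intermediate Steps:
d = -86505 (d = 219*(-395) = -86505)
n = -86505
(r*(-1) + ((C + 69) + n))² = (56*(-1) + ((-463 + 69) - 86505))² = (-56 + (-394 - 86505))² = (-56 - 86899)² = (-86955)² = 7561172025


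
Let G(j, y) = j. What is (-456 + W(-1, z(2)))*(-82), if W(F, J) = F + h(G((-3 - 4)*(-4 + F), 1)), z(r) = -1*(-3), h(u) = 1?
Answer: 37392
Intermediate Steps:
z(r) = 3
W(F, J) = 1 + F (W(F, J) = F + 1 = 1 + F)
(-456 + W(-1, z(2)))*(-82) = (-456 + (1 - 1))*(-82) = (-456 + 0)*(-82) = -456*(-82) = 37392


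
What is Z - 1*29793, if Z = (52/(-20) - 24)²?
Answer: -727136/25 ≈ -29085.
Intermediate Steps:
Z = 17689/25 (Z = (52*(-1/20) - 24)² = (-13/5 - 24)² = (-133/5)² = 17689/25 ≈ 707.56)
Z - 1*29793 = 17689/25 - 1*29793 = 17689/25 - 29793 = -727136/25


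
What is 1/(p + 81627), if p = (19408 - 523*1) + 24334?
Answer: 1/124846 ≈ 8.0099e-6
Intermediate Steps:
p = 43219 (p = (19408 - 523) + 24334 = 18885 + 24334 = 43219)
1/(p + 81627) = 1/(43219 + 81627) = 1/124846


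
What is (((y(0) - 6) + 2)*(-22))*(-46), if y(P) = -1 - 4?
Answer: -9108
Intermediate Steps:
y(P) = -5
(((y(0) - 6) + 2)*(-22))*(-46) = (((-5 - 6) + 2)*(-22))*(-46) = ((-11 + 2)*(-22))*(-46) = -9*(-22)*(-46) = 198*(-46) = -9108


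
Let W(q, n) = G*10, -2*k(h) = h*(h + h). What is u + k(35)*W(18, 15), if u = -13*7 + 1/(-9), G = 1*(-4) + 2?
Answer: 219680/9 ≈ 24409.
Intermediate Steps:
k(h) = -h² (k(h) = -h*(h + h)/2 = -h*2*h/2 = -h²)
G = -2 (G = -4 + 2 = -2)
u = -820/9 (u = -91 + 1*(-⅑) = -91 - ⅑ = -820/9 ≈ -91.111)
W(q, n) = -20 (W(q, n) = -2*10 = -20)
u + k(35)*W(18, 15) = -820/9 - 1*35²*(-20) = -820/9 - 1*1225*(-20) = -820/9 - 1225*(-20) = -820/9 + 24500 = 219680/9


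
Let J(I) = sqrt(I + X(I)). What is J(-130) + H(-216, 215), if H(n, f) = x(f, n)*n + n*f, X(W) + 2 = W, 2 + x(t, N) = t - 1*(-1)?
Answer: -92664 + I*sqrt(262) ≈ -92664.0 + 16.186*I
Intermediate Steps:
x(t, N) = -1 + t (x(t, N) = -2 + (t - 1*(-1)) = -2 + (t + 1) = -2 + (1 + t) = -1 + t)
X(W) = -2 + W
H(n, f) = f*n + n*(-1 + f) (H(n, f) = (-1 + f)*n + n*f = n*(-1 + f) + f*n = f*n + n*(-1 + f))
J(I) = sqrt(-2 + 2*I) (J(I) = sqrt(I + (-2 + I)) = sqrt(-2 + 2*I))
J(-130) + H(-216, 215) = sqrt(-2 + 2*(-130)) - 216*(-1 + 2*215) = sqrt(-2 - 260) - 216*(-1 + 430) = sqrt(-262) - 216*429 = I*sqrt(262) - 92664 = -92664 + I*sqrt(262)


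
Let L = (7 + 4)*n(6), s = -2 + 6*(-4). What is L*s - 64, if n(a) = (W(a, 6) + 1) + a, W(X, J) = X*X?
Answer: -12362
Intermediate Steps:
W(X, J) = X²
s = -26 (s = -2 - 24 = -26)
n(a) = 1 + a + a² (n(a) = (a² + 1) + a = (1 + a²) + a = 1 + a + a²)
L = 473 (L = (7 + 4)*(1 + 6 + 6²) = 11*(1 + 6 + 36) = 11*43 = 473)
L*s - 64 = 473*(-26) - 64 = -12298 - 64 = -12362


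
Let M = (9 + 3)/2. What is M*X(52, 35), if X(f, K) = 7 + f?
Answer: 354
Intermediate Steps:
M = 6 (M = 12*(½) = 6)
M*X(52, 35) = 6*(7 + 52) = 6*59 = 354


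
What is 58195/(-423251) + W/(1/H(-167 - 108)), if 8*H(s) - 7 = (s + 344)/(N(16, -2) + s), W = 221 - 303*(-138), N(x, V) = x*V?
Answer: 4625734638235/129938057 ≈ 35600.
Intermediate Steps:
N(x, V) = V*x
W = 42035 (W = 221 + 41814 = 42035)
H(s) = 7/8 + (344 + s)/(8*(-32 + s)) (H(s) = 7/8 + ((s + 344)/(-2*16 + s))/8 = 7/8 + ((344 + s)/(-32 + s))/8 = 7/8 + (344 + s)/(8*(-32 + s)))
58195/(-423251) + W/(1/H(-167 - 108)) = 58195/(-423251) + 42035/(1/((15 + (-167 - 108))/(-32 + (-167 - 108)))) = 58195*(-1/423251) + 42035/(1/((15 - 275)/(-32 - 275))) = -58195/423251 + 42035/(1/(-260/(-307))) = -58195/423251 + 42035/(1/(-1/307*(-260))) = -58195/423251 + 42035/(1/(260/307)) = -58195/423251 + 42035/(307/260) = -58195/423251 + 42035*(260/307) = -58195/423251 + 10929100/307 = 4625734638235/129938057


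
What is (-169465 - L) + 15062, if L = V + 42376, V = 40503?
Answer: -237282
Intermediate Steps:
L = 82879 (L = 40503 + 42376 = 82879)
(-169465 - L) + 15062 = (-169465 - 1*82879) + 15062 = (-169465 - 82879) + 15062 = -252344 + 15062 = -237282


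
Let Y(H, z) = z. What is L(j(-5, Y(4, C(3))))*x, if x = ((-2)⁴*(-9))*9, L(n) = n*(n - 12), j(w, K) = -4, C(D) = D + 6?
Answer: -82944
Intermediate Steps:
C(D) = 6 + D
L(n) = n*(-12 + n)
x = -1296 (x = (16*(-9))*9 = -144*9 = -1296)
L(j(-5, Y(4, C(3))))*x = -4*(-12 - 4)*(-1296) = -4*(-16)*(-1296) = 64*(-1296) = -82944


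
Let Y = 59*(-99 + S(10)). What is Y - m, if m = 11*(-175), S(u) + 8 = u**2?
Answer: 1512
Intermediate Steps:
S(u) = -8 + u**2
m = -1925
Y = -413 (Y = 59*(-99 + (-8 + 10**2)) = 59*(-99 + (-8 + 100)) = 59*(-99 + 92) = 59*(-7) = -413)
Y - m = -413 - 1*(-1925) = -413 + 1925 = 1512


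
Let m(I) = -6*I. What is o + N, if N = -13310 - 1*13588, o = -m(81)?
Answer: -26412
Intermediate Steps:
o = 486 (o = -(-6)*81 = -1*(-486) = 486)
N = -26898 (N = -13310 - 13588 = -26898)
o + N = 486 - 26898 = -26412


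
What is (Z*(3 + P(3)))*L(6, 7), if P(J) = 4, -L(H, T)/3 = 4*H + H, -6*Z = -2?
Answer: -210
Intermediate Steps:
Z = ⅓ (Z = -⅙*(-2) = ⅓ ≈ 0.33333)
L(H, T) = -15*H (L(H, T) = -3*(4*H + H) = -15*H)
(Z*(3 + P(3)))*L(6, 7) = ((3 + 4)/3)*(-15*6) = ((⅓)*7)*(-90) = (7/3)*(-90) = -210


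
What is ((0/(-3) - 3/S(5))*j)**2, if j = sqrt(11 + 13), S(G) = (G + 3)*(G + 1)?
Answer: 3/32 ≈ 0.093750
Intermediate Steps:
S(G) = (1 + G)*(3 + G) (S(G) = (3 + G)*(1 + G) = (1 + G)*(3 + G))
j = 2*sqrt(6) (j = sqrt(24) = 2*sqrt(6) ≈ 4.8990)
((0/(-3) - 3/S(5))*j)**2 = ((0/(-3) - 3/(3 + 5**2 + 4*5))*(2*sqrt(6)))**2 = ((0*(-1/3) - 3/(3 + 25 + 20))*(2*sqrt(6)))**2 = ((0 - 3/48)*(2*sqrt(6)))**2 = ((0 - 3*1/48)*(2*sqrt(6)))**2 = ((0 - 1/16)*(2*sqrt(6)))**2 = (-sqrt(6)/8)**2 = 3/32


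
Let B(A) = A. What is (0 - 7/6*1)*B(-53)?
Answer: 371/6 ≈ 61.833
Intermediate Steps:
(0 - 7/6*1)*B(-53) = (0 - 7/6*1)*(-53) = (0 - 7/6)*(-53) = -7/6*(-53) = 371/6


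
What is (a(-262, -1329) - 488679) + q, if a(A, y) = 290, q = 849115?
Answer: 360726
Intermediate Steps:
(a(-262, -1329) - 488679) + q = (290 - 488679) + 849115 = -488389 + 849115 = 360726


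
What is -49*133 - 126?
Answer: -6643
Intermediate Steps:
-49*133 - 126 = -6517 - 126 = -6643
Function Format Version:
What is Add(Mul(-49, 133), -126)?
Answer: -6643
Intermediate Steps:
Add(Mul(-49, 133), -126) = Add(-6517, -126) = -6643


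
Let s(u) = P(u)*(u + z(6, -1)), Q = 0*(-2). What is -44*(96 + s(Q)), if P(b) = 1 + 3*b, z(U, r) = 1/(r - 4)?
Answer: -21076/5 ≈ -4215.2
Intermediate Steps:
Q = 0
z(U, r) = 1/(-4 + r)
s(u) = (1 + 3*u)*(-⅕ + u) (s(u) = (1 + 3*u)*(u + 1/(-4 - 1)) = (1 + 3*u)*(u + 1/(-5)) = (1 + 3*u)*(u - ⅕) = (1 + 3*u)*(-⅕ + u))
-44*(96 + s(Q)) = -44*(96 + (1 + 3*0)*(-1 + 5*0)/5) = -44*(96 + (1 + 0)*(-1 + 0)/5) = -44*(96 + (⅕)*1*(-1)) = -44*(96 - ⅕) = -44*479/5 = -21076/5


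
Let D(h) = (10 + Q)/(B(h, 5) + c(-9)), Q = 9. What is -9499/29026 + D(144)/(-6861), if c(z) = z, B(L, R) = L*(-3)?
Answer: -1249590535/3818434662 ≈ -0.32725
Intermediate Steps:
B(L, R) = -3*L
D(h) = 19/(-9 - 3*h) (D(h) = (10 + 9)/(-3*h - 9) = 19/(-9 - 3*h))
-9499/29026 + D(144)/(-6861) = -9499/29026 - 19/(9 + 3*144)/(-6861) = -9499*1/29026 - 19/(9 + 432)*(-1/6861) = -413/1262 - 19/441*(-1/6861) = -413/1262 + 19/3025701 = -1249590535/3818434662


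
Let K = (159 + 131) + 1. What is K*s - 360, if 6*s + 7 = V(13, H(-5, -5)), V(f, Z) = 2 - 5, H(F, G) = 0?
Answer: -845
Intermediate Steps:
V(f, Z) = -3
s = -5/3 (s = -7/6 + (1/6)*(-3) = -7/6 - 1/2 = -5/3 ≈ -1.6667)
K = 291 (K = 290 + 1 = 291)
K*s - 360 = 291*(-5/3) - 360 = -485 - 360 = -845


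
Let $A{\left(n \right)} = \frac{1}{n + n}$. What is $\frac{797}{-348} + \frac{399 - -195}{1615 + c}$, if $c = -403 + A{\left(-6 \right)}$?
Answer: $- \frac{9110227}{5060964} \approx -1.8001$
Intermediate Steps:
$A{\left(n \right)} = \frac{1}{2 n}$
$c = - \frac{4837}{12}$ ($c = -403 + \frac{1}{2 \left(-6\right)} = -403 + \frac{1}{2} \left(- \frac{1}{6}\right) = -403 - \frac{1}{12} = - \frac{4837}{12} \approx -403.08$)
$\frac{797}{-348} + \frac{399 - -195}{1615 + c} = \frac{797}{-348} + \frac{399 - -195}{1615 - \frac{4837}{12}} = 797 \left(- \frac{1}{348}\right) + \frac{399 + 195}{\frac{14543}{12}} = - \frac{797}{348} + 594 \cdot \frac{12}{14543} = - \frac{797}{348} + \frac{7128}{14543} = - \frac{9110227}{5060964}$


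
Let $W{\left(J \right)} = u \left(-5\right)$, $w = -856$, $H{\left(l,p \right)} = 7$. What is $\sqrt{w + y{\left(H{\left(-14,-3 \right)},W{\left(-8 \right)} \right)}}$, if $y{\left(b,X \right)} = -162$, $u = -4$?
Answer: $i \sqrt{1018} \approx 31.906 i$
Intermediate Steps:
$W{\left(J \right)} = 20$ ($W{\left(J \right)} = \left(-4\right) \left(-5\right) = 20$)
$\sqrt{w + y{\left(H{\left(-14,-3 \right)},W{\left(-8 \right)} \right)}} = \sqrt{-856 - 162} = \sqrt{-1018} = i \sqrt{1018}$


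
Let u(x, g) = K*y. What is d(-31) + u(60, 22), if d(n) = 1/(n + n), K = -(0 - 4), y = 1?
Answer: 247/62 ≈ 3.9839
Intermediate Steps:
K = 4 (K = -(-4) = -1*(-4) = 4)
d(n) = 1/(2*n)
u(x, g) = 4 (u(x, g) = 4*1 = 4)
d(-31) + u(60, 22) = (½)/(-31) + 4 = (½)*(-1/31) + 4 = -1/62 + 4 = 247/62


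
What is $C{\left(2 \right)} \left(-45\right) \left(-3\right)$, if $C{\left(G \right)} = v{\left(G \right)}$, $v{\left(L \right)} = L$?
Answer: $270$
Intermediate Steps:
$C{\left(G \right)} = G$
$C{\left(2 \right)} \left(-45\right) \left(-3\right) = 2 \left(-45\right) \left(-3\right) = \left(-90\right) \left(-3\right) = 270$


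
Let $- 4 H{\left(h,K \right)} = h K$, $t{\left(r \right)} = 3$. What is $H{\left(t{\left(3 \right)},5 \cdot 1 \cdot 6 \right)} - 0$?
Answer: $- \frac{45}{2} \approx -22.5$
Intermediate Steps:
$H{\left(h,K \right)} = - \frac{K h}{4}$ ($H{\left(h,K \right)} = - \frac{h K}{4} = - \frac{K h}{4}$)
$H{\left(t{\left(3 \right)},5 \cdot 1 \cdot 6 \right)} - 0 = \left(- \frac{1}{4}\right) 5 \cdot 1 \cdot 6 \cdot 3 - 0 = \left(- \frac{1}{4}\right) 5 \cdot 6 \cdot 3 + 0 = \left(- \frac{1}{4}\right) 30 \cdot 3 + 0 = - \frac{45}{2} + 0 = - \frac{45}{2}$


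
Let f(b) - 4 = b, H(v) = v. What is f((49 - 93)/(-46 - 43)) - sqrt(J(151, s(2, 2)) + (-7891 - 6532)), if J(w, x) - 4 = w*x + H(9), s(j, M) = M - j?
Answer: 400/89 - I*sqrt(14410) ≈ 4.4944 - 120.04*I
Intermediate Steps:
f(b) = 4 + b
J(w, x) = 13 + w*x (J(w, x) = 4 + (w*x + 9) = 4 + (9 + w*x) = 13 + w*x)
f((49 - 93)/(-46 - 43)) - sqrt(J(151, s(2, 2)) + (-7891 - 6532)) = (4 + (49 - 93)/(-46 - 43)) - sqrt((13 + 151*(2 - 1*2)) + (-7891 - 6532)) = (4 - 44/(-89)) - sqrt((13 + 151*(2 - 2)) - 14423) = (4 - 44*(-1/89)) - sqrt((13 + 151*0) - 14423) = (4 + 44/89) - sqrt((13 + 0) - 14423) = 400/89 - sqrt(13 - 14423) = 400/89 - sqrt(-14410) = 400/89 - I*sqrt(14410)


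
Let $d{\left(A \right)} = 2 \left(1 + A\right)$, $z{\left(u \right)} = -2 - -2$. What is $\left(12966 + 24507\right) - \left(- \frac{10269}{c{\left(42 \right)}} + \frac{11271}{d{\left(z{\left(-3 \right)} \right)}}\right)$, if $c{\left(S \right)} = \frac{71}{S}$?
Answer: $\frac{5383521}{142} \approx 37912.0$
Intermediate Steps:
$z{\left(u \right)} = 0$ ($z{\left(u \right)} = -2 + 2 = 0$)
$d{\left(A \right)} = 2 + 2 A$
$\left(12966 + 24507\right) - \left(- \frac{10269}{c{\left(42 \right)}} + \frac{11271}{d{\left(z{\left(-3 \right)} \right)}}\right) = \left(12966 + 24507\right) + \left(- \frac{11271}{2 + 2 \cdot 0} + \frac{10269}{71 \cdot \frac{1}{42}}\right) = 37473 + \left(- \frac{11271}{2 + 0} + \frac{10269}{71 \cdot \frac{1}{42}}\right) = 37473 + \left(- \frac{11271}{2} + \frac{10269}{\frac{71}{42}}\right) = 37473 + \left(\left(-11271\right) \frac{1}{2} + 10269 \cdot \frac{42}{71}\right) = 37473 + \left(- \frac{11271}{2} + \frac{431298}{71}\right) = 37473 + \frac{62355}{142} = \frac{5383521}{142}$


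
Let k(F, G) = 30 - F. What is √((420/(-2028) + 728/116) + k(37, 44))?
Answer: 2*I*√33089/377 ≈ 0.96501*I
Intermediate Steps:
√((420/(-2028) + 728/116) + k(37, 44)) = √((420/(-2028) + 728/116) + (30 - 1*37)) = √((420*(-1/2028) + 728*(1/116)) + (30 - 37)) = √((-35/169 + 182/29) - 7) = √(29743/4901 - 7) = √(-4564/4901) = 2*I*√33089/377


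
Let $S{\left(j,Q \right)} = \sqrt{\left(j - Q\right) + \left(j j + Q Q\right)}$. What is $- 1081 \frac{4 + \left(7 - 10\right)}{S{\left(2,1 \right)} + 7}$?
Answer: $- \frac{7567}{43} + \frac{1081 \sqrt{6}}{43} \approx -114.4$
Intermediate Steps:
$S{\left(j,Q \right)} = \sqrt{j + Q^{2} + j^{2} - Q}$ ($S{\left(j,Q \right)} = \sqrt{\left(j - Q\right) + \left(j^{2} + Q^{2}\right)} = \sqrt{\left(j - Q\right) + \left(Q^{2} + j^{2}\right)} = \sqrt{j + Q^{2} + j^{2} - Q}$)
$- 1081 \frac{4 + \left(7 - 10\right)}{S{\left(2,1 \right)} + 7} = - 1081 \frac{4 + \left(7 - 10\right)}{\sqrt{2 + 1^{2} + 2^{2} - 1} + 7} = - 1081 \frac{4 + \left(7 - 10\right)}{\sqrt{2 + 1 + 4 - 1} + 7} = - 1081 \frac{4 - 3}{\sqrt{6} + 7} = - 1081 \cdot 1 \frac{1}{7 + \sqrt{6}} = - \frac{1081}{7 + \sqrt{6}}$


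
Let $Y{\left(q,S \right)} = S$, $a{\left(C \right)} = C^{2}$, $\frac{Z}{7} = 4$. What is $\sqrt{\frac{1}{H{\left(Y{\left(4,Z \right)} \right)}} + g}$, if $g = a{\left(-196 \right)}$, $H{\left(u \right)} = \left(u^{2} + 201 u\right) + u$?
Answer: $\frac{\sqrt{398312456010}}{3220} \approx 196.0$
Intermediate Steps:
$Z = 28$ ($Z = 7 \cdot 4 = 28$)
$H{\left(u \right)} = u^{2} + 202 u$
$g = 38416$ ($g = \left(-196\right)^{2} = 38416$)
$\sqrt{\frac{1}{H{\left(Y{\left(4,Z \right)} \right)}} + g} = \sqrt{\frac{1}{28 \left(202 + 28\right)} + 38416} = \sqrt{\frac{1}{28 \cdot 230} + 38416} = \sqrt{\frac{1}{6440} + 38416} = \sqrt{\frac{247399041}{6440}} = \frac{\sqrt{398312456010}}{3220}$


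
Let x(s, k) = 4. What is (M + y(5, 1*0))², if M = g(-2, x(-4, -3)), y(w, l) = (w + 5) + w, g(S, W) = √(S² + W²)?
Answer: 245 + 60*√5 ≈ 379.16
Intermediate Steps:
y(w, l) = 5 + 2*w (y(w, l) = (5 + w) + w = 5 + 2*w)
M = 2*√5 (M = √((-2)² + 4²) = √(4 + 16) = √20 = 2*√5 ≈ 4.4721)
(M + y(5, 1*0))² = (2*√5 + (5 + 2*5))² = (2*√5 + (5 + 10))² = (2*√5 + 15)² = (15 + 2*√5)²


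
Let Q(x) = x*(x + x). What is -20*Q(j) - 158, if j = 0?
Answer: -158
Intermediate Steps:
Q(x) = 2*x**2 (Q(x) = x*(2*x) = 2*x**2)
-20*Q(j) - 158 = -40*0**2 - 158 = -40*0 - 158 = -20*0 - 158 = 0 - 158 = -158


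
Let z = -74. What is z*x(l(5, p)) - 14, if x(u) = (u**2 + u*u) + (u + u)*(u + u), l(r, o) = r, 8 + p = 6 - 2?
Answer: -11114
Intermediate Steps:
p = -4 (p = -8 + (6 - 2) = -8 + 4 = -4)
x(u) = 6*u**2 (x(u) = (u**2 + u**2) + (2*u)*(2*u) = 2*u**2 + 4*u**2 = 6*u**2)
z*x(l(5, p)) - 14 = -444*5**2 - 14 = -444*25 - 14 = -74*150 - 14 = -11100 - 14 = -11114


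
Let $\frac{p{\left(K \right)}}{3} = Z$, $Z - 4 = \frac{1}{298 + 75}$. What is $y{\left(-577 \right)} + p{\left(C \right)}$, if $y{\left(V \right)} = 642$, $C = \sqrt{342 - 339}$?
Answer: $\frac{243945}{373} \approx 654.01$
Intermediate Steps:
$C = \sqrt{3} \approx 1.732$
$Z = \frac{1493}{373}$ ($Z = 4 + \frac{1}{298 + 75} = 4 + \frac{1}{373} = \frac{1493}{373} \approx 4.0027$)
$p{\left(K \right)} = \frac{4479}{373}$ ($p{\left(K \right)} = 3 \cdot \frac{1493}{373} = \frac{4479}{373}$)
$y{\left(-577 \right)} + p{\left(C \right)} = 642 + \frac{4479}{373} = \frac{243945}{373}$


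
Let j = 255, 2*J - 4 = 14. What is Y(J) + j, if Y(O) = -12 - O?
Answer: 234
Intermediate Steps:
J = 9 (J = 2 + (1/2)*14 = 2 + 7 = 9)
Y(J) + j = (-12 - 1*9) + 255 = (-12 - 9) + 255 = -21 + 255 = 234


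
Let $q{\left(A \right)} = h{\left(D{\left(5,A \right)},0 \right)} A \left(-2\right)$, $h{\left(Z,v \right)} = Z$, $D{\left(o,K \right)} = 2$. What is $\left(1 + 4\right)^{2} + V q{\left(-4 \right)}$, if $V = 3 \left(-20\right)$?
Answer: $-935$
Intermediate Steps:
$q{\left(A \right)} = - 4 A$ ($q{\left(A \right)} = 2 A \left(-2\right) = - 4 A$)
$V = -60$
$\left(1 + 4\right)^{2} + V q{\left(-4 \right)} = \left(1 + 4\right)^{2} - 60 \left(\left(-4\right) \left(-4\right)\right) = 5^{2} - 960 = 25 - 960 = -935$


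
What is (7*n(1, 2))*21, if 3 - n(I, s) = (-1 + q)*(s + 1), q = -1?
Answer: 1323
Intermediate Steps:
n(I, s) = 5 + 2*s (n(I, s) = 3 - (-1 - 1)*(s + 1) = 3 - (-2)*(1 + s) = 3 - (-2 - 2*s) = 3 + (2 + 2*s) = 5 + 2*s)
(7*n(1, 2))*21 = (7*(5 + 2*2))*21 = (7*(5 + 4))*21 = (7*9)*21 = 63*21 = 1323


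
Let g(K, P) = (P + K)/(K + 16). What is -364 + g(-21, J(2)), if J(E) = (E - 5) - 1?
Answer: -359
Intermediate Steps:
J(E) = -6 + E (J(E) = (-5 + E) - 1 = -6 + E)
g(K, P) = (K + P)/(16 + K)
-364 + g(-21, J(2)) = -364 + (-21 + (-6 + 2))/(16 - 21) = -364 + (-21 - 4)/(-5) = -364 - ⅕*(-25) = -364 + 5 = -359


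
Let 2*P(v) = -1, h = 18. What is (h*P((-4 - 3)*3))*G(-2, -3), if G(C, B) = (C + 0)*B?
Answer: -54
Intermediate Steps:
G(C, B) = B*C (G(C, B) = C*B = B*C)
P(v) = -½ (P(v) = (½)*(-1) = -½)
(h*P((-4 - 3)*3))*G(-2, -3) = (18*(-½))*(-3*(-2)) = -9*6 = -54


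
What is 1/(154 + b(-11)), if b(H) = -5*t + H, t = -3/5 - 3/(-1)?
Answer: 1/131 ≈ 0.0076336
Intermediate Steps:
t = 12/5 (t = -3*⅕ - 3*(-1) = -⅗ + 3 = 12/5 ≈ 2.4000)
b(H) = -12 + H (b(H) = -5*12/5 + H = -12 + H)
1/(154 + b(-11)) = 1/(154 + (-12 - 11)) = 1/(154 - 23) = 1/131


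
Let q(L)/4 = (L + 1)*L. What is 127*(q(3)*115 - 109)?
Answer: 687197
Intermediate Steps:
q(L) = 4*L*(1 + L) (q(L) = 4*((L + 1)*L) = 4*((1 + L)*L) = 4*(L*(1 + L)) = 4*L*(1 + L))
127*(q(3)*115 - 109) = 127*((4*3*(1 + 3))*115 - 109) = 127*((4*3*4)*115 - 109) = 127*(48*115 - 109) = 127*(5520 - 109) = 127*5411 = 687197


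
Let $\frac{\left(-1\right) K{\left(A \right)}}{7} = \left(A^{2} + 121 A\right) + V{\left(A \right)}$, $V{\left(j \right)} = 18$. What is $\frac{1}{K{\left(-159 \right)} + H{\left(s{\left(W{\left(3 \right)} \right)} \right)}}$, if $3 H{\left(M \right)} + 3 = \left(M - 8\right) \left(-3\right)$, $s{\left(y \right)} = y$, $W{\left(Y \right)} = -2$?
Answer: $- \frac{1}{42411} \approx -2.3579 \cdot 10^{-5}$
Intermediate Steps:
$H{\left(M \right)} = 7 - M$ ($H{\left(M \right)} = -1 + \frac{\left(M - 8\right) \left(-3\right)}{3} = -1 + \frac{\left(-8 + M\right) \left(-3\right)}{3} = -1 + \frac{24 - 3 M}{3} = -1 - \left(-8 + M\right) = 7 - M$)
$K{\left(A \right)} = -126 - 847 A - 7 A^{2}$ ($K{\left(A \right)} = - 7 \left(\left(A^{2} + 121 A\right) + 18\right) = - 7 \left(18 + A^{2} + 121 A\right) = -126 - 847 A - 7 A^{2}$)
$\frac{1}{K{\left(-159 \right)} + H{\left(s{\left(W{\left(3 \right)} \right)} \right)}} = \frac{1}{\left(-126 - -134673 - 7 \left(-159\right)^{2}\right) + \left(7 - -2\right)} = \frac{1}{\left(-126 + 134673 - 176967\right) + \left(7 + 2\right)} = \frac{1}{\left(-126 + 134673 - 176967\right) + 9} = \frac{1}{-42420 + 9} = \frac{1}{-42411} = - \frac{1}{42411}$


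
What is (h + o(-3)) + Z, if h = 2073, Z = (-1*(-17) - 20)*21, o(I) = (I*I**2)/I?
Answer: 2019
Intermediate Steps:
o(I) = I**2 (o(I) = I**3/I = I**2)
Z = -63 (Z = (17 - 20)*21 = -3*21 = -63)
(h + o(-3)) + Z = (2073 + (-3)**2) - 63 = (2073 + 9) - 63 = 2082 - 63 = 2019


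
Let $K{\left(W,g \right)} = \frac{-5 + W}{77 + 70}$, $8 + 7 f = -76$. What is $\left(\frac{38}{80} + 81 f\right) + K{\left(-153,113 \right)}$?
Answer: $- \frac{5718887}{5880} \approx -972.6$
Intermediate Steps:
$f = -12$ ($f = - \frac{8}{7} + \frac{1}{7} \left(-76\right) = - \frac{8}{7} - \frac{76}{7} = -12$)
$K{\left(W,g \right)} = - \frac{5}{147} + \frac{W}{147}$ ($K{\left(W,g \right)} = \frac{-5 + W}{147} = \left(-5 + W\right) \frac{1}{147} = - \frac{5}{147} + \frac{W}{147}$)
$\left(\frac{38}{80} + 81 f\right) + K{\left(-153,113 \right)} = \left(\frac{38}{80} + 81 \left(-12\right)\right) + \left(- \frac{5}{147} + \frac{1}{147} \left(-153\right)\right) = \left(38 \cdot \frac{1}{80} - 972\right) - \frac{158}{147} = \left(\frac{19}{40} - 972\right) - \frac{158}{147} = - \frac{38861}{40} - \frac{158}{147} = - \frac{5718887}{5880}$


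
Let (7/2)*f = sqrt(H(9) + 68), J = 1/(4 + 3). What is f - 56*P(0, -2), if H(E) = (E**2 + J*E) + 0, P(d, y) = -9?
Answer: 504 + 4*sqrt(1841)/49 ≈ 507.50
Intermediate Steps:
J = 1/7 ≈ 0.14286
H(E) = E**2 + E/7 (H(E) = (E**2 + E/7) + 0 = E**2 + E/7)
f = 4*sqrt(1841)/49 (f = 2*sqrt(9*(1/7 + 9) + 68)/7 = 2*sqrt(9*(64/7) + 68)/7 = 2*sqrt(576/7 + 68)/7 = 2*sqrt(1052/7)/7 = 2*(2*sqrt(1841)/7)/7 = 4*sqrt(1841)/49 ≈ 3.5026)
f - 56*P(0, -2) = 4*sqrt(1841)/49 - 56*(-9) = 4*sqrt(1841)/49 + 504 = 504 + 4*sqrt(1841)/49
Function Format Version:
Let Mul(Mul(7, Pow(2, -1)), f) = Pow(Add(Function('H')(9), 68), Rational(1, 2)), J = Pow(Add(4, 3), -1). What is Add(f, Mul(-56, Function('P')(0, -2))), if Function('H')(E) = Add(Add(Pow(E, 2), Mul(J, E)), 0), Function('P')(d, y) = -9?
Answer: Add(504, Mul(Rational(4, 49), Pow(1841, Rational(1, 2)))) ≈ 507.50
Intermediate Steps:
J = Rational(1, 7) (J = Pow(7, -1) = Rational(1, 7) ≈ 0.14286)
Function('H')(E) = Add(Pow(E, 2), Mul(Rational(1, 7), E)) (Function('H')(E) = Add(Add(Pow(E, 2), Mul(Rational(1, 7), E)), 0) = Add(Pow(E, 2), Mul(Rational(1, 7), E)))
f = Mul(Rational(4, 49), Pow(1841, Rational(1, 2))) (f = Mul(Rational(2, 7), Pow(Add(Mul(9, Add(Rational(1, 7), 9)), 68), Rational(1, 2))) = Mul(Rational(2, 7), Pow(Add(Mul(9, Rational(64, 7)), 68), Rational(1, 2))) = Mul(Rational(2, 7), Pow(Add(Rational(576, 7), 68), Rational(1, 2))) = Mul(Rational(2, 7), Pow(Rational(1052, 7), Rational(1, 2))) = Mul(Rational(2, 7), Mul(Rational(2, 7), Pow(1841, Rational(1, 2)))) = Mul(Rational(4, 49), Pow(1841, Rational(1, 2))) ≈ 3.5026)
Add(f, Mul(-56, Function('P')(0, -2))) = Add(Mul(Rational(4, 49), Pow(1841, Rational(1, 2))), Mul(-56, -9)) = Add(Mul(Rational(4, 49), Pow(1841, Rational(1, 2))), 504) = Add(504, Mul(Rational(4, 49), Pow(1841, Rational(1, 2))))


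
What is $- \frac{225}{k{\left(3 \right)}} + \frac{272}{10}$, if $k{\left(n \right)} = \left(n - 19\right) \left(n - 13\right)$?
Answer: $\frac{4127}{160} \approx 25.794$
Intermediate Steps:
$k{\left(n \right)} = \left(-19 + n\right) \left(-13 + n\right)$
$- \frac{225}{k{\left(3 \right)}} + \frac{272}{10} = - \frac{225}{247 + 3^{2} - 96} + \frac{272}{10} = - \frac{225}{247 + 9 - 96} + 272 \cdot \frac{1}{10} = - \frac{225}{160} + \frac{136}{5} = \left(-225\right) \frac{1}{160} + \frac{136}{5} = - \frac{45}{32} + \frac{136}{5} = \frac{4127}{160}$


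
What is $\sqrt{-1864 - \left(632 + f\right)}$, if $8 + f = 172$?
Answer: $2 i \sqrt{665} \approx 51.575 i$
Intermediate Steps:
$f = 164$ ($f = -8 + 172 = 164$)
$\sqrt{-1864 - \left(632 + f\right)} = \sqrt{-1864 - 796} = \sqrt{-2660} = 2 i \sqrt{665}$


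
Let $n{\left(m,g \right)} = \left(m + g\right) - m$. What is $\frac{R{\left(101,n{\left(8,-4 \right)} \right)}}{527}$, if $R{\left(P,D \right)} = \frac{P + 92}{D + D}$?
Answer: $- \frac{193}{4216} \approx -0.045778$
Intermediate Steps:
$n{\left(m,g \right)} = g$ ($n{\left(m,g \right)} = \left(g + m\right) - m = g$)
$R{\left(P,D \right)} = \frac{92 + P}{2 D}$
$\frac{R{\left(101,n{\left(8,-4 \right)} \right)}}{527} = \frac{\frac{1}{2} \frac{1}{-4} \left(92 + 101\right)}{527} = \frac{1}{2} \left(- \frac{1}{4}\right) 193 \cdot \frac{1}{527} = \left(- \frac{193}{8}\right) \frac{1}{527} = - \frac{193}{4216}$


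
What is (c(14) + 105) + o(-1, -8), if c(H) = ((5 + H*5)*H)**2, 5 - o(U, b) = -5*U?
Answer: 1102605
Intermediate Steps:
o(U, b) = 5 + 5*U (o(U, b) = 5 - (-5)*U = 5 + 5*U)
c(H) = H**2*(5 + 5*H)**2 (c(H) = ((5 + 5*H)*H)**2 = (H*(5 + 5*H))**2 = H**2*(5 + 5*H)**2)
(c(14) + 105) + o(-1, -8) = (25*14**2*(1 + 14)**2 + 105) + (5 + 5*(-1)) = (25*196*15**2 + 105) + (5 - 5) = (25*196*225 + 105) + 0 = (1102500 + 105) + 0 = 1102605 + 0 = 1102605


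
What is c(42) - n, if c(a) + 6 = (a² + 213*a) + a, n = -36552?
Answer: 47298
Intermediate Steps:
c(a) = -6 + a² + 214*a (c(a) = -6 + ((a² + 213*a) + a) = -6 + (a² + 214*a) = -6 + a² + 214*a)
c(42) - n = (-6 + 42² + 214*42) - 1*(-36552) = (-6 + 1764 + 8988) + 36552 = 10746 + 36552 = 47298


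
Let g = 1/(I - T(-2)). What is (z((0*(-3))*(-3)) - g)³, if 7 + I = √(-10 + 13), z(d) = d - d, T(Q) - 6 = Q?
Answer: (11 - √3)⁻³ ≈ 0.0012562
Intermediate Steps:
T(Q) = 6 + Q
z(d) = 0
I = -7 + √3 (I = -7 + √(-10 + 13) = -7 + √3 ≈ -5.2680)
g = 1/(-11 + √3) (g = 1/((-7 + √3) - (6 - 2)) = 1/((-7 + √3) - 1*4) = 1/((-7 + √3) - 4) = 1/(-11 + √3) ≈ -0.10790)
(z((0*(-3))*(-3)) - g)³ = (0 - (-11/118 - √3/118))³ = (0 + (11/118 + √3/118))³ = (11/118 + √3/118)³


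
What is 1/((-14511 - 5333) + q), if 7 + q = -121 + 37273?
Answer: 1/17301 ≈ 5.7800e-5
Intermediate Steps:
q = 37145 (q = -7 + (-121 + 37273) = -7 + 37152 = 37145)
1/((-14511 - 5333) + q) = 1/((-14511 - 5333) + 37145) = 1/(-19844 + 37145) = 1/17301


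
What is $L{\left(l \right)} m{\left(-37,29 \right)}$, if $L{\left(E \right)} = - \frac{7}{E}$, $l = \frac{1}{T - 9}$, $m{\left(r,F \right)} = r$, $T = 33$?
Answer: $6216$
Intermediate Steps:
$l = \frac{1}{24}$ ($l = \frac{1}{33 - 9} = \frac{1}{24} \approx 0.041667$)
$L{\left(l \right)} m{\left(-37,29 \right)} = - 7 \frac{1}{\frac{1}{24}} \left(-37\right) = \left(-7\right) 24 \left(-37\right) = \left(-168\right) \left(-37\right) = 6216$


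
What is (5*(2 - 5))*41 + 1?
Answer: -614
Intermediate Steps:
(5*(2 - 5))*41 + 1 = (5*(-3))*41 + 1 = -15*41 + 1 = -615 + 1 = -614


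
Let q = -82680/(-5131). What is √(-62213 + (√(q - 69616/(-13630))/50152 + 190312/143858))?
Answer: √(-61868877242067635011211470975107764100 + 2268319286304211510370*√1621770077838295)/31535532070572530 ≈ 249.42*I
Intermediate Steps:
q = 82680/5131 (q = -82680*(-1/5131) = 82680/5131 ≈ 16.114)
√(-62213 + (√(q - 69616/(-13630))/50152 + 190312/143858)) = √(-62213 + (√(82680/5131 - 69616/(-13630))/50152 + 190312/143858)) = √(-62213 + (√(82680/5131 - 69616*(-1/13630))*(1/50152) + 190312*(1/143858))) = √(-62213 + (√(82680/5131 + 34808/6815)*(1/50152) + 95156/71929)) = √(-62213 + (√(742064048/34967765)*(1/50152) + 95156/71929)) = √(-62213 + ((4*√1621770077838295/34967765)*(1/50152) + 95156/71929)) = √(-62213 + (√1621770077838295/438425837570 + 95156/71929)) = √(-62213 + (95156/71929 + √1621770077838295/438425837570)) = √(-4474823721/71929 + √1621770077838295/438425837570)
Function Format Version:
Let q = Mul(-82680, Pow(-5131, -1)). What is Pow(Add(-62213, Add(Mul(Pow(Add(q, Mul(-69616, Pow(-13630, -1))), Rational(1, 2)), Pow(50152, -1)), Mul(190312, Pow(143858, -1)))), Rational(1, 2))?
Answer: Mul(Rational(1, 31535532070572530), Pow(Add(-61868877242067635011211470975107764100, Mul(2268319286304211510370, Pow(1621770077838295, Rational(1, 2)))), Rational(1, 2))) ≈ Mul(249.42, I)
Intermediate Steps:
q = Rational(82680, 5131) (q = Mul(-82680, Rational(-1, 5131)) = Rational(82680, 5131) ≈ 16.114)
Pow(Add(-62213, Add(Mul(Pow(Add(q, Mul(-69616, Pow(-13630, -1))), Rational(1, 2)), Pow(50152, -1)), Mul(190312, Pow(143858, -1)))), Rational(1, 2)) = Pow(Add(-62213, Add(Mul(Pow(Add(Rational(82680, 5131), Mul(-69616, Pow(-13630, -1))), Rational(1, 2)), Pow(50152, -1)), Mul(190312, Pow(143858, -1)))), Rational(1, 2)) = Pow(Add(-62213, Add(Mul(Pow(Add(Rational(82680, 5131), Mul(-69616, Rational(-1, 13630))), Rational(1, 2)), Rational(1, 50152)), Mul(190312, Rational(1, 143858)))), Rational(1, 2)) = Pow(Add(-62213, Add(Mul(Pow(Add(Rational(82680, 5131), Rational(34808, 6815)), Rational(1, 2)), Rational(1, 50152)), Rational(95156, 71929))), Rational(1, 2)) = Pow(Add(-62213, Add(Mul(Pow(Rational(742064048, 34967765), Rational(1, 2)), Rational(1, 50152)), Rational(95156, 71929))), Rational(1, 2)) = Pow(Add(-62213, Add(Mul(Mul(Rational(4, 34967765), Pow(1621770077838295, Rational(1, 2))), Rational(1, 50152)), Rational(95156, 71929))), Rational(1, 2)) = Pow(Add(-62213, Add(Mul(Rational(1, 438425837570), Pow(1621770077838295, Rational(1, 2))), Rational(95156, 71929))), Rational(1, 2)) = Pow(Add(-62213, Add(Rational(95156, 71929), Mul(Rational(1, 438425837570), Pow(1621770077838295, Rational(1, 2))))), Rational(1, 2)) = Pow(Add(Rational(-4474823721, 71929), Mul(Rational(1, 438425837570), Pow(1621770077838295, Rational(1, 2)))), Rational(1, 2))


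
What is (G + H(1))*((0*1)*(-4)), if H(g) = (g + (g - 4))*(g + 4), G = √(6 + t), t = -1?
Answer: 0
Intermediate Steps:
G = √5 (G = √(6 - 1) = √5 ≈ 2.2361)
H(g) = (-4 + 2*g)*(4 + g) (H(g) = (g + (-4 + g))*(4 + g) = (-4 + 2*g)*(4 + g))
(G + H(1))*((0*1)*(-4)) = (√5 + (-16 + 2*1² + 4*1))*((0*1)*(-4)) = (√5 + (-16 + 2*1 + 4))*(0*(-4)) = (√5 + (-16 + 2 + 4))*0 = (√5 - 10)*0 = (-10 + √5)*0 = 0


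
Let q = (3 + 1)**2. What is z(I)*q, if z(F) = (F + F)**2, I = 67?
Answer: 287296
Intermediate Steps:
z(F) = 4*F**2 (z(F) = (2*F)**2 = 4*F**2)
q = 16 (q = 4**2 = 16)
z(I)*q = (4*67**2)*16 = (4*4489)*16 = 17956*16 = 287296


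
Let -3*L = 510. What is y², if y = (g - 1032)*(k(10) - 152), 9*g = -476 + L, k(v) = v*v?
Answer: 266842498624/81 ≈ 3.2944e+9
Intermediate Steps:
L = -170 (L = -⅓*510 = -170)
k(v) = v²
g = -646/9 (g = (-476 - 170)/9 = (⅑)*(-646) = -646/9 ≈ -71.778)
y = 516568/9 (y = (-646/9 - 1032)*(10² - 152) = -9934*(100 - 152)/9 = -9934/9*(-52) = 516568/9 ≈ 57396.)
y² = (516568/9)² = 266842498624/81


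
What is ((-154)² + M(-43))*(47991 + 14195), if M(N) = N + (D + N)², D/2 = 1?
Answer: 1576663844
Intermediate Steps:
D = 2 (D = 2*1 = 2)
M(N) = N + (2 + N)²
((-154)² + M(-43))*(47991 + 14195) = ((-154)² + (-43 + (2 - 43)²))*(47991 + 14195) = (23716 + (-43 + (-41)²))*62186 = (23716 + (-43 + 1681))*62186 = (23716 + 1638)*62186 = 25354*62186 = 1576663844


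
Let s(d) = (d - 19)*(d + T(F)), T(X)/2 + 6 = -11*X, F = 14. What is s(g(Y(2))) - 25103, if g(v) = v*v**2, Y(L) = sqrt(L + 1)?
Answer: -18996 - 1017*sqrt(3) ≈ -20758.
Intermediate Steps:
Y(L) = sqrt(1 + L)
T(X) = -12 - 22*X (T(X) = -12 + 2*(-11*X) = -12 - 22*X)
g(v) = v**3
s(d) = (-320 + d)*(-19 + d) (s(d) = (d - 19)*(d + (-12 - 22*14)) = (-19 + d)*(d + (-12 - 308)) = (-19 + d)*(d - 320) = (-19 + d)*(-320 + d) = (-320 + d)*(-19 + d))
s(g(Y(2))) - 25103 = (6080 + ((sqrt(1 + 2))**3)**2 - 339*(1 + 2)**(3/2)) - 25103 = (6080 + ((sqrt(3))**3)**2 - 339*3*sqrt(3)) - 25103 = (6080 + (3*sqrt(3))**2 - 1017*sqrt(3)) - 25103 = (6080 + 27 - 1017*sqrt(3)) - 25103 = (6107 - 1017*sqrt(3)) - 25103 = -18996 - 1017*sqrt(3)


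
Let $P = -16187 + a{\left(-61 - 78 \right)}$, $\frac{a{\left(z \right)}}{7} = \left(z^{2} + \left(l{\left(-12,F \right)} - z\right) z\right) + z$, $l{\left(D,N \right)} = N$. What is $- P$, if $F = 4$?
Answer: $21052$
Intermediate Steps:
$a{\left(z \right)} = 7 z + 7 z^{2} + 7 z \left(4 - z\right)$ ($a{\left(z \right)} = 7 \left(\left(z^{2} + \left(4 - z\right) z\right) + z\right) = 7 \left(\left(z^{2} + z \left(4 - z\right)\right) + z\right) = 7 \left(z + z^{2} + z \left(4 - z\right)\right) = 7 z + 7 z^{2} + 7 z \left(4 - z\right)$)
$P = -21052$ ($P = -16187 + 35 \left(-61 - 78\right) = -16187 + 35 \left(-139\right) = -16187 - 4865 = -21052$)
$- P = \left(-1\right) \left(-21052\right) = 21052$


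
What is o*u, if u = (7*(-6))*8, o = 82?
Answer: -27552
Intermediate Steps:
u = -336 (u = -42*8 = -336)
o*u = 82*(-336) = -27552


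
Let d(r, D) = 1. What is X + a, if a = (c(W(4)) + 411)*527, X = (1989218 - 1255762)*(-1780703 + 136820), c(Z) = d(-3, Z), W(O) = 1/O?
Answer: -1205715632524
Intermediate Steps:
W(O) = 1/O
c(Z) = 1
X = -1205715849648 (X = 733456*(-1643883) = -1205715849648)
a = 217124 (a = (1 + 411)*527 = 412*527 = 217124)
X + a = -1205715849648 + 217124 = -1205715632524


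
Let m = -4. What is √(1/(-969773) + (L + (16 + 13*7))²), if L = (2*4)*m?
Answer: 2*√1322521412845213/969773 ≈ 75.000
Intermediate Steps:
L = -32 (L = (2*4)*(-4) = 8*(-4) = -32)
√(1/(-969773) + (L + (16 + 13*7))²) = √(1/(-969773) + (-32 + (16 + 13*7))²) = √(-1/969773 + (-32 + (16 + 91))²) = √(-1/969773 + (-32 + 107)²) = √(-1/969773 + 75²) = √(-1/969773 + 5625) = √(5454973124/969773) = 2*√1322521412845213/969773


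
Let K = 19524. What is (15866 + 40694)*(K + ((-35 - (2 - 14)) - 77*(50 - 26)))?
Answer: 998453680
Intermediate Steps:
(15866 + 40694)*(K + ((-35 - (2 - 14)) - 77*(50 - 26))) = (15866 + 40694)*(19524 + ((-35 - (2 - 14)) - 77*(50 - 26))) = 56560*(19524 + ((-35 - 1*(-12)) - 77*24)) = 56560*(19524 + ((-35 + 12) - 1848)) = 56560*(19524 + (-23 - 1848)) = 56560*(19524 - 1871) = 56560*17653 = 998453680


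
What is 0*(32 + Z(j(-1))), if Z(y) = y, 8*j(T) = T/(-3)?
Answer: 0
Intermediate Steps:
j(T) = -T/24 (j(T) = (T/(-3))/8 = (T*(-1/3))/8 = (-T/3)/8 = -T/24)
0*(32 + Z(j(-1))) = 0*(32 - 1/24*(-1)) = 0*(32 + 1/24) = 0*(769/24) = 0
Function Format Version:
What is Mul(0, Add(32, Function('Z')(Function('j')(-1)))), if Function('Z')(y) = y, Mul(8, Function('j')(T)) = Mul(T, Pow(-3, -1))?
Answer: 0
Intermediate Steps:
Function('j')(T) = Mul(Rational(-1, 24), T) (Function('j')(T) = Mul(Rational(1, 8), Mul(T, Pow(-3, -1))) = Mul(Rational(1, 8), Mul(T, Rational(-1, 3))) = Mul(Rational(1, 8), Mul(Rational(-1, 3), T)) = Mul(Rational(-1, 24), T))
Mul(0, Add(32, Function('Z')(Function('j')(-1)))) = Mul(0, Add(32, Mul(Rational(-1, 24), -1))) = Mul(0, Add(32, Rational(1, 24))) = Mul(0, Rational(769, 24)) = 0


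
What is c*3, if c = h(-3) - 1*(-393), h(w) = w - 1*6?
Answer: 1152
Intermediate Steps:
h(w) = -6 + w (h(w) = w - 6 = -6 + w)
c = 384 (c = (-6 - 3) - 1*(-393) = -9 + 393 = 384)
c*3 = 384*3 = 1152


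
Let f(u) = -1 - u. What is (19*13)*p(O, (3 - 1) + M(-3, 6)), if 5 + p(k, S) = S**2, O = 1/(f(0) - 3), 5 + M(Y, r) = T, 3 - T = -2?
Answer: -247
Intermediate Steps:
T = 5 (T = 3 - 1*(-2) = 3 + 2 = 5)
M(Y, r) = 0 (M(Y, r) = -5 + 5 = 0)
O = -1/4 (O = 1/((-1 - 1*0) - 3) = 1/((-1 + 0) - 3) = 1/(-1 - 3) = 1/(-4) = -1/4 ≈ -0.25000)
p(k, S) = -5 + S**2
(19*13)*p(O, (3 - 1) + M(-3, 6)) = (19*13)*(-5 + ((3 - 1) + 0)**2) = 247*(-5 + (2 + 0)**2) = 247*(-5 + 2**2) = 247*(-5 + 4) = 247*(-1) = -247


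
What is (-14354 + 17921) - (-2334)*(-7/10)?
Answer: 9666/5 ≈ 1933.2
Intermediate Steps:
(-14354 + 17921) - (-2334)*(-7/10) = 3567 - (-2334)*(-7*⅒) = 3567 - (-2334)*(-7)/10 = 3567 - 1*8169/5 = 3567 - 8169/5 = 9666/5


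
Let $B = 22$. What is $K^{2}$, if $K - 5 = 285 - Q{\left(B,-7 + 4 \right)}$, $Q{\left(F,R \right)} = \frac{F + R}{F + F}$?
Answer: $\frac{162333081}{1936} \approx 83850.0$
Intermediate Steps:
$Q{\left(F,R \right)} = \frac{F + R}{2 F}$
$K = \frac{12741}{44}$ ($K = 5 + \left(285 - \frac{22 + \left(-7 + 4\right)}{2 \cdot 22}\right) = 5 + \left(285 - \frac{1}{2} \cdot \frac{1}{22} \left(22 - 3\right)\right) = 5 + \left(285 - \frac{1}{2} \cdot \frac{1}{22} \cdot 19\right) = 5 + \left(285 - \frac{19}{44}\right) = 5 + \frac{12521}{44} = \frac{12741}{44} \approx 289.57$)
$K^{2} = \left(\frac{12741}{44}\right)^{2} = \frac{162333081}{1936}$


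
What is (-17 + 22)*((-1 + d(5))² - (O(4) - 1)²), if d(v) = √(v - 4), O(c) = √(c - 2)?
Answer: -15 + 10*√2 ≈ -0.85786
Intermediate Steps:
O(c) = √(-2 + c)
d(v) = √(-4 + v)
(-17 + 22)*((-1 + d(5))² - (O(4) - 1)²) = (-17 + 22)*((-1 + √(-4 + 5))² - (√(-2 + 4) - 1)²) = 5*((-1 + √1)² - (√2 - 1)²) = 5*((-1 + 1)² - (-1 + √2)²) = 5*(0² - (-1 + √2)²) = 5*(0 - (-1 + √2)²) = 5*(-(-1 + √2)²) = -5*(-1 + √2)²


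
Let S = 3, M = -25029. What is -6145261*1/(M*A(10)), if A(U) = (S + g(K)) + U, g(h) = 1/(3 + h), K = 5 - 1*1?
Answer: 43016827/2302668 ≈ 18.681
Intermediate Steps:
K = 4 (K = 5 - 1 = 4)
A(U) = 22/7 + U (A(U) = (3 + 1/(3 + 4)) + U = (3 + 1/7) + U = (3 + ⅐) + U = 22/7 + U)
-6145261*1/(M*A(10)) = -6145261*(-1/(25029*(22/7 + 10))) = -6145261/((-25029*92/7)) = -6145261/(-2302668/7) = -6145261*(-7/2302668) = 43016827/2302668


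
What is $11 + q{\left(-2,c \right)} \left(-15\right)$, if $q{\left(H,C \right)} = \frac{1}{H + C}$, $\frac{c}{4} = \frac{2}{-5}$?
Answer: $\frac{91}{6} \approx 15.167$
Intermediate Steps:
$c = - \frac{8}{5}$ ($c = 4 \frac{2}{-5} = 4 \cdot 2 \left(- \frac{1}{5}\right) = 4 \left(- \frac{2}{5}\right) = - \frac{8}{5} \approx -1.6$)
$q{\left(H,C \right)} = \frac{1}{C + H}$
$11 + q{\left(-2,c \right)} \left(-15\right) = 11 + \frac{1}{- \frac{8}{5} - 2} \left(-15\right) = 11 + \frac{1}{- \frac{18}{5}} \left(-15\right) = 11 - - \frac{25}{6} = 11 + \frac{25}{6} = \frac{91}{6}$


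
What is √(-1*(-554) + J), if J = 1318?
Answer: 12*√13 ≈ 43.267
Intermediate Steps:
√(-1*(-554) + J) = √(-1*(-554) + 1318) = √(554 + 1318) = √1872 = 12*√13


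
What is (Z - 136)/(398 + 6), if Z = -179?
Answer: -315/404 ≈ -0.77970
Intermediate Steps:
(Z - 136)/(398 + 6) = (-179 - 136)/(398 + 6) = -315/404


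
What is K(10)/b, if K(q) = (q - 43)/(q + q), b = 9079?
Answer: -33/181580 ≈ -0.00018174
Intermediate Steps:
K(q) = (-43 + q)/(2*q) (K(q) = (-43 + q)/((2*q)) = (-43 + q)*(1/(2*q)) = (-43 + q)/(2*q))
K(10)/b = ((1/2)*(-43 + 10)/10)/9079 = ((1/2)*(1/10)*(-33))*(1/9079) = -33/20*1/9079 = -33/181580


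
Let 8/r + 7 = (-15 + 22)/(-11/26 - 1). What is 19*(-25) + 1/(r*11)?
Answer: -1547041/3256 ≈ -475.14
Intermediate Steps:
r = -296/441 (r = 8/(-7 + (-15 + 22)/(-11/26 - 1)) = 8/(-7 + 7/(-11*1/26 - 1)) = 8/(-7 + 7/(-11/26 - 1)) = 8/(-7 + 7/(-37/26)) = 8/(-7 + 7*(-26/37)) = 8/(-7 - 182/37) = 8/(-441/37) = 8*(-37/441) = -296/441 ≈ -0.67120)
19*(-25) + 1/(r*11) = 19*(-25) + 1/(-296/441*11) = -475 - 441/296*1/11 = -475 - 441/3256 = -1547041/3256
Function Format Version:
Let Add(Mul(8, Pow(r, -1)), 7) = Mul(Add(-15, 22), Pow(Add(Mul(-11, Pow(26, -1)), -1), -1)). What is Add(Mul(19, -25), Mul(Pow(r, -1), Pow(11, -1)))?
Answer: Rational(-1547041, 3256) ≈ -475.14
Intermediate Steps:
r = Rational(-296, 441) (r = Mul(8, Pow(Add(-7, Mul(Add(-15, 22), Pow(Add(Mul(-11, Pow(26, -1)), -1), -1))), -1)) = Mul(8, Pow(Add(-7, Mul(7, Pow(Add(Mul(-11, Rational(1, 26)), -1), -1))), -1)) = Mul(8, Pow(Add(-7, Mul(7, Pow(Add(Rational(-11, 26), -1), -1))), -1)) = Mul(8, Pow(Add(-7, Mul(7, Pow(Rational(-37, 26), -1))), -1)) = Mul(8, Pow(Add(-7, Mul(7, Rational(-26, 37))), -1)) = Mul(8, Pow(Add(-7, Rational(-182, 37)), -1)) = Mul(8, Pow(Rational(-441, 37), -1)) = Mul(8, Rational(-37, 441)) = Rational(-296, 441) ≈ -0.67120)
Add(Mul(19, -25), Mul(Pow(r, -1), Pow(11, -1))) = Add(Mul(19, -25), Mul(Pow(Rational(-296, 441), -1), Pow(11, -1))) = Add(-475, Mul(Rational(-441, 296), Rational(1, 11))) = Add(-475, Rational(-441, 3256)) = Rational(-1547041, 3256)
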